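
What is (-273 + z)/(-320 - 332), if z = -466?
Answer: 739/652 ≈ 1.1334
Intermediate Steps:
(-273 + z)/(-320 - 332) = (-273 - 466)/(-320 - 332) = -739/(-652) = -739*(-1/652) = 739/652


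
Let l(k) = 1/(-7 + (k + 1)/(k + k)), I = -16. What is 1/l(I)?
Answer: -209/32 ≈ -6.5313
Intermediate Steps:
l(k) = 1/(-7 + (1 + k)/(2*k)) (l(k) = 1/(-7 + (1 + k)/((2*k))) = 1/(-7 + (1 + k)*(1/(2*k))) = 1/(-7 + (1 + k)/(2*k)))
1/l(I) = 1/(-2*(-16)/(-1 + 13*(-16))) = 1/(-2*(-16)/(-1 - 208)) = 1/(-2*(-16)/(-209)) = 1/(-2*(-16)*(-1/209)) = 1/(-32/209) = -209/32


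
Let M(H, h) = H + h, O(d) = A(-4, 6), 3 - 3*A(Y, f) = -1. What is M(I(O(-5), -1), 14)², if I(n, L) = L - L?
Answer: 196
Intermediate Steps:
A(Y, f) = 4/3 (A(Y, f) = 1 - ⅓*(-1) = 1 + ⅓ = 4/3)
O(d) = 4/3
I(n, L) = 0
M(I(O(-5), -1), 14)² = (0 + 14)² = 14² = 196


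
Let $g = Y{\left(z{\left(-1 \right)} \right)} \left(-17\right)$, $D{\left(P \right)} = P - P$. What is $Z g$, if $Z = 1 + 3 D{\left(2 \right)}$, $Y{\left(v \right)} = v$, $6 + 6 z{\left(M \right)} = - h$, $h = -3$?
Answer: $\frac{17}{2} \approx 8.5$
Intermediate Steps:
$D{\left(P \right)} = 0$
$z{\left(M \right)} = - \frac{1}{2}$ ($z{\left(M \right)} = -1 + \frac{\left(-1\right) \left(-3\right)}{6} = -1 + \frac{1}{6} \cdot 3 = -1 + \frac{1}{2} = - \frac{1}{2}$)
$g = \frac{17}{2}$ ($g = \left(- \frac{1}{2}\right) \left(-17\right) = \frac{17}{2} \approx 8.5$)
$Z = 1$ ($Z = 1 + 3 \cdot 0 = 1 + 0 = 1$)
$Z g = 1 \cdot \frac{17}{2} = \frac{17}{2}$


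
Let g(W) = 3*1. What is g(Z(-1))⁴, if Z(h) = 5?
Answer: 81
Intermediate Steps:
g(W) = 3
g(Z(-1))⁴ = 3⁴ = 81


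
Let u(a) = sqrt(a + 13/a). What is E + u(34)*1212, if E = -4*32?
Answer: -128 + 606*sqrt(39746)/17 ≈ 6978.7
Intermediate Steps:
E = -128
E + u(34)*1212 = -128 + sqrt(34 + 13/34)*1212 = -128 + sqrt(1169/34)*1212 = -128 + (sqrt(39746)/34)*1212 = -128 + 606*sqrt(39746)/17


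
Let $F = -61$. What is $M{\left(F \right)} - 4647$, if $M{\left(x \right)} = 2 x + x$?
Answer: $-4830$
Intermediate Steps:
$M{\left(x \right)} = 3 x$
$M{\left(F \right)} - 4647 = 3 \left(-61\right) - 4647 = -183 - 4647 = -4830$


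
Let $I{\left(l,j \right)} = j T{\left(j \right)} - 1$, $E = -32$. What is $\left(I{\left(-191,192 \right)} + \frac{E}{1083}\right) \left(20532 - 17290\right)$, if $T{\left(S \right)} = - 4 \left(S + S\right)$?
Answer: $- \frac{1035465009262}{1083} \approx -9.5611 \cdot 10^{8}$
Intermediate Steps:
$T{\left(S \right)} = - 8 S$ ($T{\left(S \right)} = - 4 \cdot 2 S = - 8 S$)
$I{\left(l,j \right)} = -1 - 8 j^{2}$ ($I{\left(l,j \right)} = j \left(- 8 j\right) - 1 = - 8 j^{2} - 1 = -1 - 8 j^{2}$)
$\left(I{\left(-191,192 \right)} + \frac{E}{1083}\right) \left(20532 - 17290\right) = \left(\left(-1 - 8 \cdot 192^{2}\right) - \frac{32}{1083}\right) \left(20532 - 17290\right) = \left(\left(-1 - 294912\right) - \frac{32}{1083}\right) 3242 = \left(-294913 - \frac{32}{1083}\right) 3242 = \left(- \frac{319390811}{1083}\right) 3242 = - \frac{1035465009262}{1083}$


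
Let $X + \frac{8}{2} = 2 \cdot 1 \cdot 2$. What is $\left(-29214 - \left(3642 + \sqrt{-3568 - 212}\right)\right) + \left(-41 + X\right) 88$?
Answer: $-36464 - 6 i \sqrt{105} \approx -36464.0 - 61.482 i$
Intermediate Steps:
$X = 0$ ($X = -4 + 2 \cdot 1 \cdot 2 = -4 + 2 \cdot 2 = -4 + 4 = 0$)
$\left(-29214 - \left(3642 + \sqrt{-3568 - 212}\right)\right) + \left(-41 + X\right) 88 = \left(-29214 - \left(3642 + \sqrt{-3568 - 212}\right)\right) + \left(-41 + 0\right) 88 = \left(-29214 - \left(3642 + \sqrt{-3568 - 212}\right)\right) - 3608 = \left(-29214 - \left(3642 + \sqrt{-3780}\right)\right) - 3608 = \left(-29214 - \left(3642 + 6 i \sqrt{105}\right)\right) - 3608 = \left(-32856 - 6 i \sqrt{105}\right) - 3608 = -36464 - 6 i \sqrt{105}$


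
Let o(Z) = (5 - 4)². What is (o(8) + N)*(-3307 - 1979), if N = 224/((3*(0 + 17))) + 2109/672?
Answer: -85856093/1904 ≈ -45093.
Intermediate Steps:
o(Z) = 1 (o(Z) = 1² = 1)
N = 86029/11424 (N = 224/((3*17)) + 2109*(1/672) = 224/51 + 703/224 = 86029/11424 ≈ 7.5305)
(o(8) + N)*(-3307 - 1979) = (1 + 86029/11424)*(-3307 - 1979) = (97453/11424)*(-5286) = -85856093/1904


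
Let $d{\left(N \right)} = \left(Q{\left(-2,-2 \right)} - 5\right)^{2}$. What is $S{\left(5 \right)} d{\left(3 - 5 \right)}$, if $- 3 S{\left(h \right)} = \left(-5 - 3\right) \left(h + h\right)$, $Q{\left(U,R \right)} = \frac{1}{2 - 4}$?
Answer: $\frac{2420}{3} \approx 806.67$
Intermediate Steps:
$Q{\left(U,R \right)} = - \frac{1}{2}$ ($Q{\left(U,R \right)} = \frac{1}{-2} = - \frac{1}{2}$)
$S{\left(h \right)} = \frac{16 h}{3}$ ($S{\left(h \right)} = - \frac{\left(-5 - 3\right) \left(h + h\right)}{3} = - \frac{\left(-8\right) 2 h}{3} = - \frac{\left(-16\right) h}{3} = \frac{16 h}{3}$)
$d{\left(N \right)} = \frac{121}{4}$ ($d{\left(N \right)} = \left(- \frac{1}{2} - 5\right)^{2} = \left(- \frac{11}{2}\right)^{2} = \frac{121}{4}$)
$S{\left(5 \right)} d{\left(3 - 5 \right)} = \frac{16}{3} \cdot 5 \cdot \frac{121}{4} = \frac{80}{3} \cdot \frac{121}{4} = \frac{2420}{3}$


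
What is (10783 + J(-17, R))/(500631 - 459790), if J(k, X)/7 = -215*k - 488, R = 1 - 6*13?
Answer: 32952/40841 ≈ 0.80684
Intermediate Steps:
R = -77 (R = 1 - 78 = -77)
J(k, X) = -3416 - 1505*k (J(k, X) = 7*(-215*k - 488) = 7*(-488 - 215*k) = -3416 - 1505*k)
(10783 + J(-17, R))/(500631 - 459790) = (10783 + (-3416 - 1505*(-17)))/(500631 - 459790) = (10783 + (-3416 + 25585))/40841 = (10783 + 22169)*(1/40841) = 32952*(1/40841) = 32952/40841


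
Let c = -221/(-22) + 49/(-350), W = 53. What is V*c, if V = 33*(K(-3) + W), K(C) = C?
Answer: 16344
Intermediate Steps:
V = 1650 (V = 33*(-3 + 53) = 33*50 = 1650)
c = 2724/275 (c = -221*(-1/22) + 49*(-1/350) = 221/22 - 7/50 = 2724/275 ≈ 9.9055)
V*c = 1650*(2724/275) = 16344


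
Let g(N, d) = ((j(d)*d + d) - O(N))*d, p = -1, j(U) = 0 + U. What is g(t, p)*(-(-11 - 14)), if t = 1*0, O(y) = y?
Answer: 0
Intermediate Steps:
t = 0
j(U) = U
g(N, d) = d*(d + d² - N) (g(N, d) = ((d*d + d) - N)*d = ((d² + d) - N)*d = ((d + d²) - N)*d = (d + d² - N)*d = d*(d + d² - N))
g(t, p)*(-(-11 - 14)) = (-(-1 + (-1)² - 1*0))*(-(-11 - 14)) = (-(-1 + 1 + 0))*(-1*(-25)) = -1*0*25 = 0*25 = 0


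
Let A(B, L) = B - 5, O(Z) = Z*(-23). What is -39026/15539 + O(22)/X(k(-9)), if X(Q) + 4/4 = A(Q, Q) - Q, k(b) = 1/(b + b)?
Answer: 3814289/46617 ≈ 81.822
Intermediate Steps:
O(Z) = -23*Z
A(B, L) = -5 + B
k(b) = 1/(2*b)
X(Q) = -6 (X(Q) = -1 + ((-5 + Q) - Q) = -1 - 5 = -6)
-39026/15539 + O(22)/X(k(-9)) = -39026/15539 - 23*22/(-6) = -39026*1/15539 - 506*(-⅙) = -39026/15539 + 253/3 = 3814289/46617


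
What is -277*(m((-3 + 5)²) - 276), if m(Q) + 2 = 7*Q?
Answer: 69250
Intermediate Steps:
m(Q) = -2 + 7*Q
-277*(m((-3 + 5)²) - 276) = -277*((-2 + 7*(-3 + 5)²) - 276) = -277*((-2 + 7*2²) - 276) = -277*((-2 + 7*4) - 276) = -277*((-2 + 28) - 276) = -277*(26 - 276) = -277*(-250) = 69250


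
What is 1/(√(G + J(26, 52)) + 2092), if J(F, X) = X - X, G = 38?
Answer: 1046/2188213 - √38/4376426 ≈ 0.00047661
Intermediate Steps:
J(F, X) = 0
1/(√(G + J(26, 52)) + 2092) = 1/(√(38 + 0) + 2092) = 1/(√38 + 2092) = 1/(2092 + √38)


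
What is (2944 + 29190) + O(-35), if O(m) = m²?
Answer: 33359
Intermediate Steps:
(2944 + 29190) + O(-35) = (2944 + 29190) + (-35)² = 32134 + 1225 = 33359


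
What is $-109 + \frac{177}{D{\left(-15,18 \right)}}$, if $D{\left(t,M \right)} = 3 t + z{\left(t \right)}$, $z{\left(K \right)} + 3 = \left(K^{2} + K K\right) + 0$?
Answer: $- \frac{14547}{134} \approx -108.56$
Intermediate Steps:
$z{\left(K \right)} = -3 + 2 K^{2}$ ($z{\left(K \right)} = -3 + \left(\left(K^{2} + K K\right) + 0\right) = -3 + \left(\left(K^{2} + K^{2}\right) + 0\right) = -3 + \left(2 K^{2} + 0\right) = -3 + 2 K^{2}$)
$D{\left(t,M \right)} = -3 + 2 t^{2} + 3 t$ ($D{\left(t,M \right)} = 3 t + \left(-3 + 2 t^{2}\right) = -3 + 2 t^{2} + 3 t$)
$-109 + \frac{177}{D{\left(-15,18 \right)}} = -109 + \frac{177}{-3 + 2 \left(-15\right)^{2} + 3 \left(-15\right)} = -109 + \frac{177}{-3 + 2 \cdot 225 - 45} = -109 + \frac{177}{-3 + 450 - 45} = -109 + \frac{177}{402} = -109 + 177 \cdot \frac{1}{402} = -109 + \frac{59}{134} = - \frac{14547}{134}$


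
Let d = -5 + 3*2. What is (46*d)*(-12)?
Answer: -552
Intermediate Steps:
d = 1 (d = -5 + 6 = 1)
(46*d)*(-12) = (46*1)*(-12) = 46*(-12) = -552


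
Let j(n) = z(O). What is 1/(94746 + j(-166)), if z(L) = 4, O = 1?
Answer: 1/94750 ≈ 1.0554e-5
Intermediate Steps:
j(n) = 4
1/(94746 + j(-166)) = 1/(94746 + 4) = 1/94750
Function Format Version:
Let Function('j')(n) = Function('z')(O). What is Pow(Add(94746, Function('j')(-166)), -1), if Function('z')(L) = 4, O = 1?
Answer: Rational(1, 94750) ≈ 1.0554e-5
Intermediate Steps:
Function('j')(n) = 4
Pow(Add(94746, Function('j')(-166)), -1) = Pow(Add(94746, 4), -1) = Pow(94750, -1) = Rational(1, 94750)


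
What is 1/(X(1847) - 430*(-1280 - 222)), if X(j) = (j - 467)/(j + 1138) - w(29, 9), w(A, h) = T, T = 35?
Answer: 199/128519267 ≈ 1.5484e-6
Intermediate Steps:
w(A, h) = 35
X(j) = -35 + (-467 + j)/(1138 + j) (X(j) = (j - 467)/(j + 1138) - 1*35 = (-467 + j)/(1138 + j) - 35 = -35 + (-467 + j)/(1138 + j))
1/(X(1847) - 430*(-1280 - 222)) = 1/((-40297 - 34*1847)/(1138 + 1847) - 430*(-1280 - 222)) = 1/((-40297 - 62798)/2985 - 430*(-1502)) = 1/((1/2985)*(-103095) + 645860) = 1/(-6873/199 + 645860) = 1/(128519267/199) = 199/128519267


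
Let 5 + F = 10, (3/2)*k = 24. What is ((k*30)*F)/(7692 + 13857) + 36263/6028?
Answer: 24118139/3936284 ≈ 6.1271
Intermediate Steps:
k = 16 (k = (⅔)*24 = 16)
F = 5 (F = -5 + 10 = 5)
((k*30)*F)/(7692 + 13857) + 36263/6028 = ((16*30)*5)/(7692 + 13857) + 36263/6028 = (480*5)/21549 + 36263*(1/6028) = 2400*(1/21549) + 36263/6028 = 800/7183 + 36263/6028 = 24118139/3936284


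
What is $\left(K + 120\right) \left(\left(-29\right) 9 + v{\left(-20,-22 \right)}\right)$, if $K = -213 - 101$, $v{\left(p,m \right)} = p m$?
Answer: $-34726$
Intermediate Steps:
$v{\left(p,m \right)} = m p$
$K = -314$ ($K = -213 - 101 = -314$)
$\left(K + 120\right) \left(\left(-29\right) 9 + v{\left(-20,-22 \right)}\right) = \left(-314 + 120\right) \left(\left(-29\right) 9 - -440\right) = - 194 \left(-261 + 440\right) = \left(-194\right) 179 = -34726$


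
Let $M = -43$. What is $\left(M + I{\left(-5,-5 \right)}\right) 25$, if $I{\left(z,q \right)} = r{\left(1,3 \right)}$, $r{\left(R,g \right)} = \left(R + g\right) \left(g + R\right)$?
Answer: $-675$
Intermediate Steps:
$r{\left(R,g \right)} = \left(R + g\right)^{2}$ ($r{\left(R,g \right)} = \left(R + g\right) \left(R + g\right) = \left(R + g\right)^{2}$)
$I{\left(z,q \right)} = 16$ ($I{\left(z,q \right)} = \left(1 + 3\right)^{2} = 4^{2} = 16$)
$\left(M + I{\left(-5,-5 \right)}\right) 25 = \left(-43 + 16\right) 25 = \left(-27\right) 25 = -675$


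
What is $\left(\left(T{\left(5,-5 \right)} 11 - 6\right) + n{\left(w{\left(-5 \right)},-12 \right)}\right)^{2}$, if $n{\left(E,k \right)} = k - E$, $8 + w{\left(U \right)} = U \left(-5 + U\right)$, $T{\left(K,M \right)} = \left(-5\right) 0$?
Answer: $3600$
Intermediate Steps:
$T{\left(K,M \right)} = 0$
$w{\left(U \right)} = -8 + U \left(-5 + U\right)$
$\left(\left(T{\left(5,-5 \right)} 11 - 6\right) + n{\left(w{\left(-5 \right)},-12 \right)}\right)^{2} = \left(\left(0 \cdot 11 - 6\right) - \left(29 + 25\right)\right)^{2} = \left(\left(0 - 6\right) - 54\right)^{2} = \left(-6 - 54\right)^{2} = \left(-60\right)^{2} = 3600$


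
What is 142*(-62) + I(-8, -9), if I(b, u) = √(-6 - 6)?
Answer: -8804 + 2*I*√3 ≈ -8804.0 + 3.4641*I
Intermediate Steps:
I(b, u) = 2*I*√3 (I(b, u) = √(-12) = 2*I*√3)
142*(-62) + I(-8, -9) = 142*(-62) + 2*I*√3 = -8804 + 2*I*√3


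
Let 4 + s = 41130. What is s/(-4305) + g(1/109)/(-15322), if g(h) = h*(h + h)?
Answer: -3743302548271/391842568005 ≈ -9.5531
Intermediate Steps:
g(h) = 2*h**2 (g(h) = h*(2*h) = 2*h**2)
s = 41126 (s = -4 + 41130 = 41126)
s/(-4305) + g(1/109)/(-15322) = 41126/(-4305) + (2*(1/109)**2)/(-15322) = 41126*(-1/4305) + (2*(1/109)**2)*(-1/15322) = -41126/4305 + (2*(1/11881))*(-1/15322) = -41126/4305 + (2/11881)*(-1/15322) = -41126/4305 - 1/91020341 = -3743302548271/391842568005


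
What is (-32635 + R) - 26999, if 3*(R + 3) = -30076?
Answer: -208987/3 ≈ -69662.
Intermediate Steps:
R = -30085/3 (R = -3 + (1/3)*(-30076) = -3 - 30076/3 = -30085/3 ≈ -10028.)
(-32635 + R) - 26999 = (-32635 - 30085/3) - 26999 = -127990/3 - 26999 = -208987/3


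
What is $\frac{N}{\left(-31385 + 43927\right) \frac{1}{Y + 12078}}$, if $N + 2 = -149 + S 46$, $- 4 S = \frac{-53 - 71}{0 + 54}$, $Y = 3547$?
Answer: $- \frac{26281250}{169317} \approx -155.22$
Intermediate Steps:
$S = \frac{31}{54}$ ($S = - \frac{\left(-53 - 71\right) \frac{1}{0 + 54}}{4} = - \frac{\left(-124\right) \frac{1}{54}}{4} = \left(- \frac{1}{4}\right) \left(- \frac{62}{27}\right) = \frac{31}{54} \approx 0.57407$)
$N = - \frac{3364}{27}$ ($N = -2 + \left(-149 + \frac{31}{54} \cdot 46\right) = -2 + \left(-149 + \frac{713}{27}\right) = -2 - \frac{3310}{27} = - \frac{3364}{27} \approx -124.59$)
$\frac{N}{\left(-31385 + 43927\right) \frac{1}{Y + 12078}} = - \frac{3364}{27 \frac{-31385 + 43927}{3547 + 12078}} = - \frac{3364}{27 \cdot \frac{12542}{15625}} = \left(- \frac{3364}{27}\right) \frac{15625}{12542} = - \frac{26281250}{169317}$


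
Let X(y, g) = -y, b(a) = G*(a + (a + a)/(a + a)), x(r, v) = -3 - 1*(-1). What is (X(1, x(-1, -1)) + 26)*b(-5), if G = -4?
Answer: 400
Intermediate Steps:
x(r, v) = -2 (x(r, v) = -3 + 1 = -2)
b(a) = -4 - 4*a (b(a) = -4*(a + (a + a)/(a + a)) = -4*(a + (2*a)/((2*a))) = -4*(a + (2*a)*(1/(2*a))) = -4*(a + 1) = -4*(1 + a) = -4 - 4*a)
(X(1, x(-1, -1)) + 26)*b(-5) = (-1*1 + 26)*(-4 - 4*(-5)) = (-1 + 26)*(-4 + 20) = 25*16 = 400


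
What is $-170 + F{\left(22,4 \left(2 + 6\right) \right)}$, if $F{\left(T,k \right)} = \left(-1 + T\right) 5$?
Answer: $-65$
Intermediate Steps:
$F{\left(T,k \right)} = -5 + 5 T$
$-170 + F{\left(22,4 \left(2 + 6\right) \right)} = -170 + \left(-5 + 5 \cdot 22\right) = -170 + \left(-5 + 110\right) = -170 + 105 = -65$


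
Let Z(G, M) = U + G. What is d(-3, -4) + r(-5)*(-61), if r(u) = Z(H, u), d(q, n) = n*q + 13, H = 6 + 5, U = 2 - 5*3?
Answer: 147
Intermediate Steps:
U = -13 (U = 2 - 15 = -13)
H = 11
d(q, n) = 13 + n*q
Z(G, M) = -13 + G
r(u) = -2 (r(u) = -13 + 11 = -2)
d(-3, -4) + r(-5)*(-61) = (13 - 4*(-3)) - 2*(-61) = (13 + 12) + 122 = 25 + 122 = 147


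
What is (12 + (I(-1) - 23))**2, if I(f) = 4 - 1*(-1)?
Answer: 36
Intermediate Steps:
I(f) = 5 (I(f) = 4 + 1 = 5)
(12 + (I(-1) - 23))**2 = (12 + (5 - 23))**2 = (12 - 18)**2 = (-6)**2 = 36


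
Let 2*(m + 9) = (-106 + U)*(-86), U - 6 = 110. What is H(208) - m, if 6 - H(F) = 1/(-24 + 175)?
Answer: 67194/151 ≈ 444.99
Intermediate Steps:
U = 116 (U = 6 + 110 = 116)
H(F) = 905/151 (H(F) = 6 - 1/(-24 + 175) = 6 - 1/151 = 905/151)
m = -439 (m = -9 + ((-106 + 116)*(-86))/2 = -9 + (10*(-86))/2 = -9 + (½)*(-860) = -9 - 430 = -439)
H(208) - m = 905/151 - 1*(-439) = 905/151 + 439 = 67194/151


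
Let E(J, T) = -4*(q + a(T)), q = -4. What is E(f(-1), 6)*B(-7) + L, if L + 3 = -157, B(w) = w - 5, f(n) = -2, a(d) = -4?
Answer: -544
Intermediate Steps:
B(w) = -5 + w
L = -160 (L = -3 - 157 = -160)
E(J, T) = 32 (E(J, T) = -4*(-4 - 4) = -4*(-8) = 32)
E(f(-1), 6)*B(-7) + L = 32*(-5 - 7) - 160 = 32*(-12) - 160 = -384 - 160 = -544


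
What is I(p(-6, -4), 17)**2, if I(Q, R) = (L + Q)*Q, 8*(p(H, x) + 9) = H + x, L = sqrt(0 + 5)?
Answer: 2960241/256 - 68921*sqrt(5)/32 ≈ 6747.4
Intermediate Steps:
L = sqrt(5) ≈ 2.2361
p(H, x) = -9 + H/8 + x/8 (p(H, x) = -9 + (H + x)/8 = -9 + (H/8 + x/8) = -9 + H/8 + x/8)
I(Q, R) = Q*(Q + sqrt(5)) (I(Q, R) = (sqrt(5) + Q)*Q = (Q + sqrt(5))*Q = Q*(Q + sqrt(5)))
I(p(-6, -4), 17)**2 = ((-9 + (1/8)*(-6) + (1/8)*(-4))*((-9 + (1/8)*(-6) + (1/8)*(-4)) + sqrt(5)))**2 = ((-9 - 3/4 - 1/2)*((-9 - 3/4 - 1/2) + sqrt(5)))**2 = (-41*(-41/4 + sqrt(5))/4)**2 = (1681/16 - 41*sqrt(5)/4)**2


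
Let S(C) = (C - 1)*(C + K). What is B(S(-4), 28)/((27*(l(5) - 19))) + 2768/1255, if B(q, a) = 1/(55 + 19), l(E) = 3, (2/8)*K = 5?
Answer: 88486169/40119840 ≈ 2.2055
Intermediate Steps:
K = 20 (K = 4*5 = 20)
S(C) = (-1 + C)*(20 + C) (S(C) = (C - 1)*(C + 20) = (-1 + C)*(20 + C))
B(q, a) = 1/74
B(S(-4), 28)/((27*(l(5) - 19))) + 2768/1255 = 1/(74*((27*(3 - 19)))) + 2768/1255 = 1/(74*((27*(-16)))) + 2768*(1/1255) = (1/74)/(-432) + 2768/1255 = (1/74)*(-1/432) + 2768/1255 = -1/31968 + 2768/1255 = 88486169/40119840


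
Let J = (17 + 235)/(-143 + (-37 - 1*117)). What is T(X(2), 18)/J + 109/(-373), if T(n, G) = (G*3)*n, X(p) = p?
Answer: -333106/2611 ≈ -127.58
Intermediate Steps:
T(n, G) = 3*G*n (T(n, G) = (3*G)*n = 3*G*n)
J = -28/33 (J = 252/(-143 + (-37 - 117)) = 252/(-143 - 154) = 252/(-297) = 252*(-1/297) = -28/33 ≈ -0.84848)
T(X(2), 18)/J + 109/(-373) = (3*18*2)/(-28/33) + 109/(-373) = 108*(-33/28) + 109*(-1/373) = -891/7 - 109/373 = -333106/2611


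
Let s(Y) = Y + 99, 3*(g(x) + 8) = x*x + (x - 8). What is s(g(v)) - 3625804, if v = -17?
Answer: -3625625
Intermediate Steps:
g(x) = -32/3 + x/3 + x**2/3 (g(x) = -8 + (x*x + (x - 8))/3 = -8 + (x**2 + (-8 + x))/3 = -8 + (-8 + x + x**2)/3 = -8 + (-8/3 + x/3 + x**2/3) = -32/3 + x/3 + x**2/3)
s(Y) = 99 + Y
s(g(v)) - 3625804 = (99 + (-32/3 + (1/3)*(-17) + (1/3)*(-17)**2)) - 3625804 = (99 + (-32/3 - 17/3 + (1/3)*289)) - 3625804 = (99 + (-32/3 - 17/3 + 289/3)) - 3625804 = (99 + 80) - 3625804 = 179 - 3625804 = -3625625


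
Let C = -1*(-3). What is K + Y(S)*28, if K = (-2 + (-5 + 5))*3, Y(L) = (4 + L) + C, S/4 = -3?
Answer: -146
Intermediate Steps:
S = -12 (S = 4*(-3) = -12)
C = 3
Y(L) = 7 + L (Y(L) = (4 + L) + 3 = 7 + L)
K = -6 (K = (-2 + 0)*3 = -2*3 = -6)
K + Y(S)*28 = -6 + (7 - 12)*28 = -6 - 5*28 = -6 - 140 = -146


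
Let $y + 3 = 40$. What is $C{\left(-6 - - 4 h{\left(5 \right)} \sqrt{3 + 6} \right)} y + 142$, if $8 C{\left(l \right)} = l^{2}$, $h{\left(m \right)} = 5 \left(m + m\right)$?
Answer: $\frac{3264017}{2} \approx 1.632 \cdot 10^{6}$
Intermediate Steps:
$h{\left(m \right)} = 10 m$ ($h{\left(m \right)} = 5 \cdot 2 m = 10 m$)
$y = 37$ ($y = -3 + 40 = 37$)
$C{\left(l \right)} = \frac{l^{2}}{8}$
$C{\left(-6 - - 4 h{\left(5 \right)} \sqrt{3 + 6} \right)} y + 142 = \frac{\left(-6 - - 4 \cdot 10 \cdot 5 \sqrt{3 + 6}\right)^{2}}{8} \cdot 37 + 142 = \frac{\left(-6 - \left(-4\right) 50 \sqrt{9}\right)^{2}}{8} \cdot 37 + 142 = \frac{\left(-6 - \left(-200\right) 3\right)^{2}}{8} \cdot 37 + 142 = \frac{\left(-6 - -600\right)^{2}}{8} \cdot 37 + 142 = \frac{\left(-6 + 600\right)^{2}}{8} \cdot 37 + 142 = \frac{594^{2}}{8} \cdot 37 + 142 = \frac{1}{8} \cdot 352836 \cdot 37 + 142 = \frac{88209}{2} \cdot 37 + 142 = \frac{3263733}{2} + 142 = \frac{3264017}{2}$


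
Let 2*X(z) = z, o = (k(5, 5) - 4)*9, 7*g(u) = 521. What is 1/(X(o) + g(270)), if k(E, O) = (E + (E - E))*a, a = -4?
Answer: -7/235 ≈ -0.029787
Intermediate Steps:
g(u) = 521/7 (g(u) = (⅐)*521 = 521/7)
k(E, O) = -4*E (k(E, O) = (E + (E - E))*(-4) = (E + 0)*(-4) = E*(-4) = -4*E)
o = -216 (o = (-4*5 - 4)*9 = (-20 - 4)*9 = -24*9 = -216)
X(z) = z/2
1/(X(o) + g(270)) = 1/((½)*(-216) + 521/7) = 1/(-108 + 521/7) = 1/(-235/7) = -7/235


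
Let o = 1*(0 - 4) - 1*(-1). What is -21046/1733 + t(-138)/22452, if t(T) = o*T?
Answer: -78634555/6484886 ≈ -12.126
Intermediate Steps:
o = -3 (o = 1*(-4) + 1 = -4 + 1 = -3)
t(T) = -3*T
-21046/1733 + t(-138)/22452 = -21046/1733 - 3*(-138)/22452 = -21046*1/1733 + 414*(1/22452) = -21046/1733 + 69/3742 = -78634555/6484886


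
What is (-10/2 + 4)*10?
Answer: -10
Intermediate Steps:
(-10/2 + 4)*10 = (-10*1/2 + 4)*10 = (-5 + 4)*10 = -1*10 = -10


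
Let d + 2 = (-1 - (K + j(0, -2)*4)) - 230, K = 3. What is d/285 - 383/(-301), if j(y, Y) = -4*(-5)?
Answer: 14039/85785 ≈ 0.16365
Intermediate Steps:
j(y, Y) = 20
d = -316 (d = -2 + ((-1 - (3 + 20*4)) - 230) = -2 + ((-1 - (3 + 80)) - 230) = -2 + ((-1 - 1*83) - 230) = -2 + ((-1 - 83) - 230) = -2 + (-84 - 230) = -2 - 314 = -316)
d/285 - 383/(-301) = -316/285 - 383/(-301) = -316*1/285 - 383*(-1/301) = -316/285 + 383/301 = 14039/85785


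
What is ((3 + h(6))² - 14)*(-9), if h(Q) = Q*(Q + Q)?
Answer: -50499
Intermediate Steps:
h(Q) = 2*Q² (h(Q) = Q*(2*Q) = 2*Q²)
((3 + h(6))² - 14)*(-9) = ((3 + 2*6²)² - 14)*(-9) = ((3 + 2*36)² - 14)*(-9) = ((3 + 72)² - 14)*(-9) = (75² - 14)*(-9) = (5625 - 14)*(-9) = 5611*(-9) = -50499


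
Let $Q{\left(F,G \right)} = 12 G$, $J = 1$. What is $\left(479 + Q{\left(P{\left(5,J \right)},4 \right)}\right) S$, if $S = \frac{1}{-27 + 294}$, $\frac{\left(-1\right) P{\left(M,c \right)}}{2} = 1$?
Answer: $\frac{527}{267} \approx 1.9738$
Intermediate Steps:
$P{\left(M,c \right)} = -2$ ($P{\left(M,c \right)} = \left(-2\right) 1 = -2$)
$S = \frac{1}{267} \approx 0.0037453$
$\left(479 + Q{\left(P{\left(5,J \right)},4 \right)}\right) S = \left(479 + 12 \cdot 4\right) \frac{1}{267} = \left(479 + 48\right) \frac{1}{267} = 527 \cdot \frac{1}{267} = \frac{527}{267}$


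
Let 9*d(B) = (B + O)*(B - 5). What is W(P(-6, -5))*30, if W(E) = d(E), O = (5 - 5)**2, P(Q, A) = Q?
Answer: 220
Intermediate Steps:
O = 0 (O = 0**2 = 0)
d(B) = B*(-5 + B)/9 (d(B) = ((B + 0)*(B - 5))/9 = (B*(-5 + B))/9 = B*(-5 + B)/9)
W(E) = E*(-5 + E)/9
W(P(-6, -5))*30 = ((1/9)*(-6)*(-5 - 6))*30 = ((1/9)*(-6)*(-11))*30 = (22/3)*30 = 220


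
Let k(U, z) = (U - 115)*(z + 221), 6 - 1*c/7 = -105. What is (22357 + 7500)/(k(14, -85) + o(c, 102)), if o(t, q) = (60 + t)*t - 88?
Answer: 29857/636525 ≈ 0.046906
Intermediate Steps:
c = 777 (c = 42 - 7*(-105) = 42 + 735 = 777)
k(U, z) = (-115 + U)*(221 + z)
o(t, q) = -88 + t*(60 + t) (o(t, q) = t*(60 + t) - 88 = -88 + t*(60 + t))
(22357 + 7500)/(k(14, -85) + o(c, 102)) = (22357 + 7500)/((-25415 - 115*(-85) + 221*14 + 14*(-85)) + (-88 + 777² + 60*777)) = 29857/((-25415 + 9775 + 3094 - 1190) + (-88 + 603729 + 46620)) = 29857/(-13736 + 650261) = 29857/636525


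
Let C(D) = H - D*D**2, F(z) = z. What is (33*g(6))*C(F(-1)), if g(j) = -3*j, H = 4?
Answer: -2970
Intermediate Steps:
C(D) = 4 - D**3 (C(D) = 4 - D*D**2 = 4 - D**3)
(33*g(6))*C(F(-1)) = (33*(-3*6))*(4 - 1*(-1)**3) = (33*(-18))*(4 - 1*(-1)) = -594*(4 + 1) = -594*5 = -2970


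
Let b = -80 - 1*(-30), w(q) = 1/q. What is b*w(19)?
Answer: -50/19 ≈ -2.6316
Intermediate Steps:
b = -50 (b = -80 + 30 = -50)
b*w(19) = -50/19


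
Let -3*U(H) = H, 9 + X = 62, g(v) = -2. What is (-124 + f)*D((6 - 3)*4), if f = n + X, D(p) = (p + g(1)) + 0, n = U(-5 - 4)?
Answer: -680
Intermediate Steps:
X = 53 (X = -9 + 62 = 53)
U(H) = -H/3
n = 3 (n = -(-5 - 4)/3 = -⅓*(-9) = 3)
D(p) = -2 + p (D(p) = (p - 2) + 0 = (-2 + p) + 0 = -2 + p)
f = 56 (f = 3 + 53 = 56)
(-124 + f)*D((6 - 3)*4) = (-124 + 56)*(-2 + (6 - 3)*4) = -68*(-2 + 3*4) = -68*(-2 + 12) = -68*10 = -680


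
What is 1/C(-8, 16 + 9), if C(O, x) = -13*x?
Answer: -1/325 ≈ -0.0030769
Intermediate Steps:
1/C(-8, 16 + 9) = 1/(-13*(16 + 9)) = 1/(-13*25) = 1/(-325) = -1/325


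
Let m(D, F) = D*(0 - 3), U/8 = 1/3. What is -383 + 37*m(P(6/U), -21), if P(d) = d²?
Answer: -15119/16 ≈ -944.94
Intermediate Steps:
U = 8/3 ≈ 2.6667
m(D, F) = -3*D (m(D, F) = D*(-3) = -3*D)
-383 + 37*m(P(6/U), -21) = -383 + 37*(-3*(6/(8/3))²) = -383 + 37*(-3*(6*(3/8))²) = -383 + 37*(-3*(9/4)²) = -383 + 37*(-3*81/16) = -383 + 37*(-243/16) = -383 - 8991/16 = -15119/16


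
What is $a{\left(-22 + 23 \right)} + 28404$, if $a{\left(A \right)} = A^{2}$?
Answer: $28405$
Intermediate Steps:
$a{\left(-22 + 23 \right)} + 28404 = \left(-22 + 23\right)^{2} + 28404 = 1^{2} + 28404 = 1 + 28404 = 28405$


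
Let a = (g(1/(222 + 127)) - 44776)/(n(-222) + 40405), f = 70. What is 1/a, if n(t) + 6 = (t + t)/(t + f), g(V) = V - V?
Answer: -1535273/1701488 ≈ -0.90231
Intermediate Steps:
g(V) = 0
n(t) = -6 + 2*t/(70 + t) (n(t) = -6 + (t + t)/(t + 70) = -6 + (2*t)/(70 + t) = -6 + 2*t/(70 + t))
a = -1701488/1535273 (a = (0 - 44776)/(4*(-105 - 1*(-222))/(70 - 222) + 40405) = -44776/(4*(-105 + 222)/(-152) + 40405) = -44776/(4*(-1/152)*117 + 40405) = -44776/(-117/38 + 40405) = -44776/1535273/38 = -44776*38/1535273 = -1701488/1535273 ≈ -1.1083)
1/a = 1/(-1701488/1535273) = -1535273/1701488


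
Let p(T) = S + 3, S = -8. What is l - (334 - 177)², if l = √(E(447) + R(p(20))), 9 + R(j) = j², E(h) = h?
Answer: -24649 + √463 ≈ -24627.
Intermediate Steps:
p(T) = -5 (p(T) = -8 + 3 = -5)
R(j) = -9 + j²
l = √463 (l = √(447 + (-9 + (-5)²)) = √(447 + (-9 + 25)) = √(447 + 16) = √463 ≈ 21.517)
l - (334 - 177)² = √463 - (334 - 177)² = √463 - 1*157² = √463 - 1*24649 = √463 - 24649 = -24649 + √463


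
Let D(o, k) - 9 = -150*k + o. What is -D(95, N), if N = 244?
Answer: 36496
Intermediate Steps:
D(o, k) = 9 + o - 150*k (D(o, k) = 9 + (-150*k + o) = 9 + (o - 150*k) = 9 + o - 150*k)
-D(95, N) = -(9 + 95 - 150*244) = -(9 + 95 - 36600) = -1*(-36496) = 36496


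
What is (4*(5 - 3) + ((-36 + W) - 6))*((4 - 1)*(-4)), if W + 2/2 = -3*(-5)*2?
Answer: 60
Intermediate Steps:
W = 29 (W = -1 - 3*(-5)*2 = -1 + 15*2 = -1 + 30 = 29)
(4*(5 - 3) + ((-36 + W) - 6))*((4 - 1)*(-4)) = (4*(5 - 3) + ((-36 + 29) - 6))*((4 - 1)*(-4)) = (4*2 + (-7 - 6))*(3*(-4)) = (8 - 13)*(-12) = -5*(-12) = 60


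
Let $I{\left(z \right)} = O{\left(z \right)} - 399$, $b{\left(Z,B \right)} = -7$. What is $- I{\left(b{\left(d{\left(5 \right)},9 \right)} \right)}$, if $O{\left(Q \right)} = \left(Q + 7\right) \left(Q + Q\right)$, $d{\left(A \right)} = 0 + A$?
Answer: $399$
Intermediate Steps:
$d{\left(A \right)} = A$
$O{\left(Q \right)} = 2 Q \left(7 + Q\right)$ ($O{\left(Q \right)} = \left(7 + Q\right) 2 Q = 2 Q \left(7 + Q\right)$)
$I{\left(z \right)} = -399 + 2 z \left(7 + z\right)$ ($I{\left(z \right)} = 2 z \left(7 + z\right) - 399 = -399 + 2 z \left(7 + z\right)$)
$- I{\left(b{\left(d{\left(5 \right)},9 \right)} \right)} = - (-399 + 2 \left(-7\right) \left(7 - 7\right)) = - (-399 + 2 \left(-7\right) 0) = - (-399 + 0) = \left(-1\right) \left(-399\right) = 399$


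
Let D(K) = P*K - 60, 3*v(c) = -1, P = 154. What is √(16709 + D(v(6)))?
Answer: √149379/3 ≈ 128.83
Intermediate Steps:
v(c) = -⅓ (v(c) = (⅓)*(-1) = -⅓)
D(K) = -60 + 154*K (D(K) = 154*K - 60 = -60 + 154*K)
√(16709 + D(v(6))) = √(16709 + (-60 + 154*(-⅓))) = √(16709 + (-60 - 154/3)) = √(16709 - 334/3) = √(49793/3) = √149379/3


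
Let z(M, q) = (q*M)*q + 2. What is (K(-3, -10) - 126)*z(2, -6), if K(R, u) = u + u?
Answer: -10804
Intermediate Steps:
K(R, u) = 2*u
z(M, q) = 2 + M*q² (z(M, q) = (M*q)*q + 2 = M*q² + 2 = 2 + M*q²)
(K(-3, -10) - 126)*z(2, -6) = (2*(-10) - 126)*(2 + 2*(-6)²) = (-20 - 126)*(2 + 2*36) = -146*(2 + 72) = -146*74 = -10804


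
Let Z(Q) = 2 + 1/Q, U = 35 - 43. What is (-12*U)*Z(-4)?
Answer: 168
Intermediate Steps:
U = -8
Z(Q) = 2 + 1/Q
(-12*U)*Z(-4) = (-12*(-8))*(2 + 1/(-4)) = 96*(2 - ¼) = 96*(7/4) = 168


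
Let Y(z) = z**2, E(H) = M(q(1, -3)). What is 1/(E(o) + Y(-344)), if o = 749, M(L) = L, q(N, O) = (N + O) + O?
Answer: 1/118331 ≈ 8.4509e-6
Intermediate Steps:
q(N, O) = N + 2*O
E(H) = -5 (E(H) = 1 + 2*(-3) = 1 - 6 = -5)
1/(E(o) + Y(-344)) = 1/(-5 + (-344)**2) = 1/(-5 + 118336) = 1/118331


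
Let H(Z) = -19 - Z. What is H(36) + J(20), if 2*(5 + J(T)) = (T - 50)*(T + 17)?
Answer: -615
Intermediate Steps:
J(T) = -5 + (-50 + T)*(17 + T)/2 (J(T) = -5 + ((T - 50)*(T + 17))/2 = -5 + ((-50 + T)*(17 + T))/2 = -5 + (-50 + T)*(17 + T)/2)
H(36) + J(20) = (-19 - 1*36) + (-430 + (1/2)*20**2 - 33/2*20) = (-19 - 36) + (-430 + (1/2)*400 - 330) = -55 + (-430 + 200 - 330) = -55 - 560 = -615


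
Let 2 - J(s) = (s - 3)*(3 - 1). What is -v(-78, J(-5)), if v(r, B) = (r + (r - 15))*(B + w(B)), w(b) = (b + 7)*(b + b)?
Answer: 156978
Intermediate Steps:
J(s) = 8 - 2*s (J(s) = 2 - (s - 3)*(3 - 1) = 2 - (-3 + s)*2 = 2 - (-6 + 2*s) = 2 + (6 - 2*s) = 8 - 2*s)
w(b) = 2*b*(7 + b) (w(b) = (7 + b)*(2*b) = 2*b*(7 + b))
v(r, B) = (-15 + 2*r)*(B + 2*B*(7 + B)) (v(r, B) = (r + (r - 15))*(B + 2*B*(7 + B)) = (r + (-15 + r))*(B + 2*B*(7 + B)) = (-15 + 2*r)*(B + 2*B*(7 + B)))
-v(-78, J(-5)) = -(8 - 2*(-5))*(-225 - 30*(8 - 2*(-5)) + 30*(-78) + 4*(8 - 2*(-5))*(-78)) = -(8 + 10)*(-225 - 30*(8 + 10) - 2340 + 4*(8 + 10)*(-78)) = -18*(-225 - 30*18 - 2340 + 4*18*(-78)) = -18*(-225 - 540 - 2340 - 5616) = -18*(-8721) = -1*(-156978) = 156978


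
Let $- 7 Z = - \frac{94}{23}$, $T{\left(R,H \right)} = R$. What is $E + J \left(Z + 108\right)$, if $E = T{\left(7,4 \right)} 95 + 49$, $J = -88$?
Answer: $- \frac{1423462}{161} \approx -8841.4$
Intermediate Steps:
$Z = \frac{94}{161}$ ($Z = - \frac{\left(-94\right) \frac{1}{23}}{7} = \left(- \frac{1}{7}\right) \left(- \frac{94}{23}\right) = \frac{94}{161} \approx 0.58385$)
$E = 714$ ($E = 7 \cdot 95 + 49 = 665 + 49 = 714$)
$E + J \left(Z + 108\right) = 714 - 88 \left(\frac{94}{161} + 108\right) = 714 - \frac{1538416}{161} = - \frac{1423462}{161}$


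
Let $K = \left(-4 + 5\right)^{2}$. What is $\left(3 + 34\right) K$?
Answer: $37$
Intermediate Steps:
$K = 1$ ($K = 1^{2} = 1$)
$\left(3 + 34\right) K = \left(3 + 34\right) 1 = 37 \cdot 1 = 37$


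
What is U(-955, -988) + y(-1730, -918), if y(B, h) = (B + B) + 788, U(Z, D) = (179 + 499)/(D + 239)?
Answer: -2002006/749 ≈ -2672.9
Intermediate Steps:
U(Z, D) = 678/(239 + D)
y(B, h) = 788 + 2*B (y(B, h) = 2*B + 788 = 788 + 2*B)
U(-955, -988) + y(-1730, -918) = 678/(239 - 988) + (788 + 2*(-1730)) = 678/(-749) + (788 - 3460) = 678*(-1/749) - 2672 = -678/749 - 2672 = -2002006/749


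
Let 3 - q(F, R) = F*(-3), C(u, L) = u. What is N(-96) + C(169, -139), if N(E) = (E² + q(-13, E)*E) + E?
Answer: 12745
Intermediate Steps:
q(F, R) = 3 + 3*F (q(F, R) = 3 - F*(-3) = 3 - (-3)*F = 3 + 3*F)
N(E) = E² - 35*E (N(E) = (E² + (3 + 3*(-13))*E) + E = (E² + (3 - 39)*E) + E = (E² - 36*E) + E = E² - 35*E)
N(-96) + C(169, -139) = -96*(-35 - 96) + 169 = -96*(-131) + 169 = 12576 + 169 = 12745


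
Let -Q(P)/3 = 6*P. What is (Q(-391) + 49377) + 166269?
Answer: 222684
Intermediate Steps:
Q(P) = -18*P
(Q(-391) + 49377) + 166269 = (-18*(-391) + 49377) + 166269 = (7038 + 49377) + 166269 = 56415 + 166269 = 222684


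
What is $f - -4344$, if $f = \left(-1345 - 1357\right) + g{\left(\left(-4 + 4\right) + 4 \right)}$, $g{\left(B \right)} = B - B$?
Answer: $1642$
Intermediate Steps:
$g{\left(B \right)} = 0$
$f = -2702$ ($f = \left(-1345 - 1357\right) + 0 = -2702 + 0 = -2702$)
$f - -4344 = -2702 - -4344 = -2702 + 4344 = 1642$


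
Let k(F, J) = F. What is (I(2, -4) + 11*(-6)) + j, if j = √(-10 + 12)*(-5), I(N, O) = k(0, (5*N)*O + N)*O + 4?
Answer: -62 - 5*√2 ≈ -69.071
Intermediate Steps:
I(N, O) = 4 (I(N, O) = 0*O + 4 = 0 + 4 = 4)
j = -5*√2 (j = √2*(-5) = -5*√2 ≈ -7.0711)
(I(2, -4) + 11*(-6)) + j = (4 + 11*(-6)) - 5*√2 = (4 - 66) - 5*√2 = -62 - 5*√2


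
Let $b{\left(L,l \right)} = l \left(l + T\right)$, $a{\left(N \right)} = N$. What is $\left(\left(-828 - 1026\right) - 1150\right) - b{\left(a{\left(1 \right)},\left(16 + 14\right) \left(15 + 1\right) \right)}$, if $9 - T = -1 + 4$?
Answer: $-236284$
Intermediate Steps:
$T = 6$ ($T = 9 - \left(-1 + 4\right) = 9 - 3 = 6$)
$b{\left(L,l \right)} = l \left(6 + l\right)$ ($b{\left(L,l \right)} = l \left(l + 6\right) = l \left(6 + l\right)$)
$\left(\left(-828 - 1026\right) - 1150\right) - b{\left(a{\left(1 \right)},\left(16 + 14\right) \left(15 + 1\right) \right)} = \left(\left(-828 - 1026\right) - 1150\right) - \left(16 + 14\right) \left(15 + 1\right) \left(6 + \left(16 + 14\right) \left(15 + 1\right)\right) = \left(-1854 - 1150\right) - 30 \cdot 16 \left(6 + 30 \cdot 16\right) = -3004 - 480 \left(6 + 480\right) = -3004 - 480 \cdot 486 = -3004 - 233280 = -236284$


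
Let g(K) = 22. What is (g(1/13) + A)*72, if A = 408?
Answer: 30960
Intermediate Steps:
(g(1/13) + A)*72 = (22 + 408)*72 = 430*72 = 30960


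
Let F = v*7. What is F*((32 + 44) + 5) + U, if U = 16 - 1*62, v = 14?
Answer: 7892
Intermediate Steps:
U = -46 (U = 16 - 62 = -46)
F = 98 (F = 14*7 = 98)
F*((32 + 44) + 5) + U = 98*((32 + 44) + 5) - 46 = 98*(76 + 5) - 46 = 98*81 - 46 = 7938 - 46 = 7892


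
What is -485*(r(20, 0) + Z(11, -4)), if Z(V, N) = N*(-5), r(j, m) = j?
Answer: -19400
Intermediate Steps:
Z(V, N) = -5*N
-485*(r(20, 0) + Z(11, -4)) = -485*(20 - 5*(-4)) = -485*(20 + 20) = -485*40 = -19400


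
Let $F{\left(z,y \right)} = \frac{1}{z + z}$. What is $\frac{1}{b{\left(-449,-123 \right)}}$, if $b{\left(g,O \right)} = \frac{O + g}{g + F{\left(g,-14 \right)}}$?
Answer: $\frac{403203}{513656} \approx 0.78497$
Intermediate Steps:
$F{\left(z,y \right)} = \frac{1}{2 z}$
$b{\left(g,O \right)} = \frac{O + g}{g + \frac{1}{2 g}}$
$\frac{1}{b{\left(-449,-123 \right)}} = \frac{1}{2 \left(-449\right) \frac{1}{1 + 2 \left(-449\right)^{2}} \left(-123 - 449\right)} = \frac{1}{2 \left(-449\right) \frac{1}{1 + 2 \cdot 201601} \left(-572\right)} = \frac{1}{2 \left(-449\right) \frac{1}{1 + 403202} \left(-572\right)} = \frac{1}{2 \left(-449\right) \frac{1}{403203} \left(-572\right)} = \frac{1}{\frac{513656}{403203}} = \frac{403203}{513656}$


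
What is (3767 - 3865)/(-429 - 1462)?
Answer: 98/1891 ≈ 0.051824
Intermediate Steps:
(3767 - 3865)/(-429 - 1462) = -98/(-1891) = -98*(-1/1891) = 98/1891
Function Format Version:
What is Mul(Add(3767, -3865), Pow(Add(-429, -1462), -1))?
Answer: Rational(98, 1891) ≈ 0.051824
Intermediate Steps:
Mul(Add(3767, -3865), Pow(Add(-429, -1462), -1)) = Mul(-98, Pow(-1891, -1)) = Mul(-98, Rational(-1, 1891)) = Rational(98, 1891)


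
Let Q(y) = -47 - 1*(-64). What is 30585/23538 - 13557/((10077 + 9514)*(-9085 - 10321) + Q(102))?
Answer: 1292023776459/994305086978 ≈ 1.2994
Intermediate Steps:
Q(y) = 17 (Q(y) = -47 + 64 = 17)
30585/23538 - 13557/((10077 + 9514)*(-9085 - 10321) + Q(102)) = 30585/23538 - 13557/((10077 + 9514)*(-9085 - 10321) + 17) = 30585*(1/23538) - 13557/(19591*(-19406) + 17) = 10195/7846 - 13557/(-380182946 + 17) = 10195/7846 - 13557/(-380182929) = 10195/7846 - 13557*(-1/380182929) = 10195/7846 + 4519/126727643 = 1292023776459/994305086978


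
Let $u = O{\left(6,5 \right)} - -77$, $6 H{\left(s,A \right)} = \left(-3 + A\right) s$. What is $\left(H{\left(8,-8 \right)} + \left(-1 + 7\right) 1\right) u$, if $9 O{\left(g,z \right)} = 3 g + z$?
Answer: $- \frac{18616}{27} \approx -689.48$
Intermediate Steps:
$O{\left(g,z \right)} = \frac{g}{3} + \frac{z}{9}$ ($O{\left(g,z \right)} = \frac{3 g + z}{9} = \frac{z + 3 g}{9} = \frac{g}{3} + \frac{z}{9}$)
$H{\left(s,A \right)} = \frac{s \left(-3 + A\right)}{6}$ ($H{\left(s,A \right)} = \frac{\left(-3 + A\right) s}{6} = \frac{s \left(-3 + A\right)}{6}$)
$u = \frac{716}{9}$ ($u = \left(\frac{1}{3} \cdot 6 + \frac{1}{9} \cdot 5\right) - -77 = \left(2 + \frac{5}{9}\right) + 77 = \frac{23}{9} + 77 = \frac{716}{9} \approx 79.556$)
$\left(H{\left(8,-8 \right)} + \left(-1 + 7\right) 1\right) u = \left(\frac{1}{6} \cdot 8 \left(-3 - 8\right) + \left(-1 + 7\right) 1\right) \frac{716}{9} = \left(\frac{1}{6} \cdot 8 \left(-11\right) + 6 \cdot 1\right) \frac{716}{9} = \left(- \frac{44}{3} + 6\right) \frac{716}{9} = \left(- \frac{26}{3}\right) \frac{716}{9} = - \frac{18616}{27}$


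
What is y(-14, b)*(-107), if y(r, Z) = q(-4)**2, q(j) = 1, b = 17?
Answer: -107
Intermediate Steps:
y(r, Z) = 1 (y(r, Z) = 1**2 = 1)
y(-14, b)*(-107) = 1*(-107) = -107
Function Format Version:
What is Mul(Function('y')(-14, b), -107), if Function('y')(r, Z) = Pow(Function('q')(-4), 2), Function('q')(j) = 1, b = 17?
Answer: -107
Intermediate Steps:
Function('y')(r, Z) = 1 (Function('y')(r, Z) = Pow(1, 2) = 1)
Mul(Function('y')(-14, b), -107) = Mul(1, -107) = -107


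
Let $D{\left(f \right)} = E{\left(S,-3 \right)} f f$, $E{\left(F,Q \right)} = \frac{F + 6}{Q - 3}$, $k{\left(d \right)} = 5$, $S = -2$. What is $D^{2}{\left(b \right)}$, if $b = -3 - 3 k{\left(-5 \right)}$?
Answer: $46656$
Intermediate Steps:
$E{\left(F,Q \right)} = \frac{6 + F}{-3 + Q}$
$b = -18$ ($b = -3 - 15 = -18$)
$D{\left(f \right)} = - \frac{2 f^{2}}{3}$ ($D{\left(f \right)} = \frac{6 - 2}{-3 - 3} f f = \frac{1}{-6} \cdot 4 f f = \left(- \frac{1}{6}\right) 4 f f = - \frac{2 f}{3} f = - \frac{2 f^{2}}{3}$)
$D^{2}{\left(b \right)} = \left(- \frac{2 \left(-18\right)^{2}}{3}\right)^{2} = \left(\left(- \frac{2}{3}\right) 324\right)^{2} = \left(-216\right)^{2} = 46656$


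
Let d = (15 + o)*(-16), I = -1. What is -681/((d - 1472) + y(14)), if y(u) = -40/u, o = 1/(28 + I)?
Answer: 128709/324220 ≈ 0.39698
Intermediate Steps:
o = 1/27 (o = 1/(28 - 1) = 1/27 ≈ 0.037037)
d = -6496/27 (d = (15 + 1/27)*(-16) = (406/27)*(-16) = -6496/27 ≈ -240.59)
-681/((d - 1472) + y(14)) = -681/((-6496/27 - 1472) - 40/14) = -681/(-46240/27 - 40*1/14) = -681/(-46240/27 - 20/7) = -681/(-324220/189) = -681*(-189/324220) = 128709/324220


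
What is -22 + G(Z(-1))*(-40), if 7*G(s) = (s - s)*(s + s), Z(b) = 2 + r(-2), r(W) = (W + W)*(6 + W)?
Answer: -22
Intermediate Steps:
r(W) = 2*W*(6 + W) (r(W) = (2*W)*(6 + W) = 2*W*(6 + W))
Z(b) = -14 (Z(b) = 2 + 2*(-2)*(6 - 2) = 2 + 2*(-2)*4 = 2 - 16 = -14)
G(s) = 0 (G(s) = ((s - s)*(s + s))/7 = (0*(2*s))/7 = (⅐)*0 = 0)
-22 + G(Z(-1))*(-40) = -22 + 0*(-40) = -22 + 0 = -22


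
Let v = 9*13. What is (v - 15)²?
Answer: 10404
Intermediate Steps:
v = 117
(v - 15)² = (117 - 15)² = 102² = 10404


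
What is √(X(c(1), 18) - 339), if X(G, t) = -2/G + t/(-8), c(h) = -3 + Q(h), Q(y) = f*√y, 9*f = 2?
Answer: I*√34053/10 ≈ 18.453*I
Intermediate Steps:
f = 2/9 (f = (⅑)*2 = 2/9 ≈ 0.22222)
Q(y) = 2*√y/9
c(h) = -3 + 2*√h/9
X(G, t) = -2/G - t/8 (X(G, t) = -2/G + t*(-⅛) = -2/G - t/8)
√(X(c(1), 18) - 339) = √((-2/(-3 + 2*√1/9) - ⅛*18) - 339) = √((-2/(-3 + (2/9)*1) - 9/4) - 339) = √((-2/(-3 + 2/9) - 9/4) - 339) = √((-2/(-25/9) - 9/4) - 339) = √((-2*(-9/25) - 9/4) - 339) = √((18/25 - 9/4) - 339) = √(-153/100 - 339) = √(-34053/100) = I*√34053/10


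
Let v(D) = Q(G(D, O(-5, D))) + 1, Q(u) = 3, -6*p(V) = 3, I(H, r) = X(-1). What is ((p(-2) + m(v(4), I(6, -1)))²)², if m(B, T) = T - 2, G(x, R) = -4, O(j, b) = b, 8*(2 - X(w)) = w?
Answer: 81/4096 ≈ 0.019775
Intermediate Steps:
X(w) = 2 - w/8
I(H, r) = 17/8 (I(H, r) = 2 - ⅛*(-1) = 2 + ⅛ = 17/8)
p(V) = -½ (p(V) = -⅙*3 = -½)
v(D) = 4 (v(D) = 3 + 1 = 4)
m(B, T) = -2 + T
((p(-2) + m(v(4), I(6, -1)))²)² = ((-½ + (-2 + 17/8))²)² = ((-½ + ⅛)²)² = ((-3/8)²)² = (9/64)² = 81/4096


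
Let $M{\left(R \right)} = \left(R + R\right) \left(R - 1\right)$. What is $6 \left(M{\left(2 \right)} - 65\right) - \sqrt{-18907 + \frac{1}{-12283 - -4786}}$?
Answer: $-366 - \frac{2 i \sqrt{602419565}}{357} \approx -366.0 - 137.5 i$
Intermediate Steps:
$M{\left(R \right)} = 2 R \left(-1 + R\right)$
$6 \left(M{\left(2 \right)} - 65\right) - \sqrt{-18907 + \frac{1}{-12283 - -4786}} = 6 \left(2 \cdot 2 \left(-1 + 2\right) - 65\right) - \sqrt{-18907 + \frac{1}{-12283 - -4786}} = 6 \left(2 \cdot 2 \cdot 1 - 65\right) - \sqrt{-18907 + \frac{1}{-12283 + 4786}} = 6 \left(4 - 65\right) - \sqrt{-18907 + \frac{1}{-7497}} = 6 \left(-61\right) - \sqrt{-18907 - \frac{1}{7497}} = -366 - \sqrt{- \frac{141745780}{7497}} = -366 - \frac{2 i \sqrt{602419565}}{357}$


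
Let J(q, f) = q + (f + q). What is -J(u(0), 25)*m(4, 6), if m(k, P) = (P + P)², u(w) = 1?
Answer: -3888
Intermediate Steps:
m(k, P) = 4*P² (m(k, P) = (2*P)² = 4*P²)
J(q, f) = f + 2*q
-J(u(0), 25)*m(4, 6) = -(25 + 2*1)*4*6² = -(25 + 2)*4*36 = -27*144 = -1*3888 = -3888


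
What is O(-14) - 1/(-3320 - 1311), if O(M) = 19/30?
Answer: 88019/138930 ≈ 0.63355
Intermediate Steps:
O(M) = 19/30 (O(M) = 19*(1/30) = 19/30)
O(-14) - 1/(-3320 - 1311) = 19/30 - 1/(-3320 - 1311) = 19/30 - 1/(-4631) = 19/30 - 1*(-1/4631) = 19/30 + 1/4631 = 88019/138930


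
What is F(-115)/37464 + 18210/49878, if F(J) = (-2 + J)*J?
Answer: 75184885/103812744 ≈ 0.72424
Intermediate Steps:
F(J) = J*(-2 + J)
F(-115)/37464 + 18210/49878 = -115*(-2 - 115)/37464 + 18210/49878 = -115*(-117)*(1/37464) + 18210*(1/49878) = 13455*(1/37464) + 3035/8313 = 4485/12488 + 3035/8313 = 75184885/103812744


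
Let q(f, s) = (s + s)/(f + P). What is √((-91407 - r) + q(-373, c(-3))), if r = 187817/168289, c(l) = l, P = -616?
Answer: I*√2532146169667183056746/166437821 ≈ 302.34*I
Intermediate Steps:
r = 187817/168289 (r = 187817*(1/168289) = 187817/168289 ≈ 1.1160)
q(f, s) = 2*s/(-616 + f) (q(f, s) = (s + s)/(f - 616) = (2*s)/(-616 + f) = 2*s/(-616 + f))
√((-91407 - r) + q(-373, c(-3))) = √((-91407 - 1*187817/168289) + 2*(-3)/(-616 - 373)) = √((-91407 - 187817/168289) + 2*(-3)/(-989)) = √(-15382980440/168289 + 2*(-3)*(-1/989)) = √(-15382980440/168289 + 6/989) = √(-15213766645426/166437821) = I*√2532146169667183056746/166437821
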